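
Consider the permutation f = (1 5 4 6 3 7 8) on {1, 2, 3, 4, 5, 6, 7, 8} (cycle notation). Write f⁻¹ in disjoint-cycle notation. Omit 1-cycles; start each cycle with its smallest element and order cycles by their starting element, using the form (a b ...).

If f sends a → b within a cycle, f⁻¹ sends b → a; equivalently, reverse each cycle.
After reversing and putting each cycle's least element first, f⁻¹ = (1 8 7 3 6 4 5).

(1 8 7 3 6 4 5)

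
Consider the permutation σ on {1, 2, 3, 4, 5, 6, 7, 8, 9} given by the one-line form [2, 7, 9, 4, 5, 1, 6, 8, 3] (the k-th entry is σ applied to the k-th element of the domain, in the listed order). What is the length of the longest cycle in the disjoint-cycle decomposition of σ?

Decomposing into disjoint cycles gives (1 2 7 6)(3 9); the longest has length 4.

4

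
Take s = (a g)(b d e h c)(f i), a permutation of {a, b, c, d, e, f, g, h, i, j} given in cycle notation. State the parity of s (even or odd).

even

The cycle lengths are 5, 2, 2, 1.
A cycle is odd iff its length is even; s has 2 even-length cycles, so sgn(s) = (−1)^2 and s is even.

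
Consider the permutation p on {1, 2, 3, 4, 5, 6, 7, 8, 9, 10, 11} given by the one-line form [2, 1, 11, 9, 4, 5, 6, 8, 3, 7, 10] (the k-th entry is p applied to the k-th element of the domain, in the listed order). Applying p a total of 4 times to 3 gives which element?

Tracing 3 → 11 → … returns to 3 after 8 steps, so 3 lies in an 8-cycle (3, 11, 10, 7, 6, 5, 4, 9).
Advancing 4 steps from 3: 3 → 11 → 10 → 7 → 6.

6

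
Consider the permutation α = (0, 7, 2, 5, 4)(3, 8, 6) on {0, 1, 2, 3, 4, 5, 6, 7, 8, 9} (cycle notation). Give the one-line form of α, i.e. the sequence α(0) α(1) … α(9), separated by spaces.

7 1 5 8 0 4 3 2 6 9

Image by image: 0↦7, 1↦1, 2↦5, 3↦8, 4↦0, 5↦4, 6↦3, 7↦2, 8↦6, 9↦9.
So the one-line form is 7 1 5 8 0 4 3 2 6 9.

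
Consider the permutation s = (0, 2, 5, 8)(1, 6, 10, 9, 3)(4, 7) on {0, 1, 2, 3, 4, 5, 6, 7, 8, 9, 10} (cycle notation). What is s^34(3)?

9

3 lies in the 5-cycle (1, 6, 10, 9, 3).
Powers repeat with period 5 on this cycle, and 34 mod 5 = 4, so s^34(3) = s^4(3).
Advancing 4 steps from 3: 3 → 1 → 6 → 10 → 9.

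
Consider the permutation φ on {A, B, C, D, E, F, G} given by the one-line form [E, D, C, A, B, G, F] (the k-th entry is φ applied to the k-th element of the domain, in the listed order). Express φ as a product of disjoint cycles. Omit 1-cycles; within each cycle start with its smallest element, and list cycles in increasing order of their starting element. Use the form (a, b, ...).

(A, E, B, D)(F, G)

From A: A → E → B → D → A, closing the cycle (A, E, B, D).
Continuing from each remaining unvisited element yields (A, E, B, D)(F, G).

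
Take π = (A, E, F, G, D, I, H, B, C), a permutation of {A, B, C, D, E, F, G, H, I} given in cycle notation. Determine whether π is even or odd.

The cycle lengths are 9.
A cycle is odd iff its length is even; π has 0 even-length cycles, so sgn(π) = (−1)^0 and π is even.

even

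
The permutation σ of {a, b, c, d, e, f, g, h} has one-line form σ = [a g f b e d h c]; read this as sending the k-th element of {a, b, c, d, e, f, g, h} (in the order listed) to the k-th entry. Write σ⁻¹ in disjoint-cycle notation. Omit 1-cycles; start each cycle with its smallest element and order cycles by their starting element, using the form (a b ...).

(b d f c h g)

First write σ in disjoint cycles: (b g h c f d).
The inverse reverses every cycle; in canonical form, σ⁻¹ = (b d f c h g).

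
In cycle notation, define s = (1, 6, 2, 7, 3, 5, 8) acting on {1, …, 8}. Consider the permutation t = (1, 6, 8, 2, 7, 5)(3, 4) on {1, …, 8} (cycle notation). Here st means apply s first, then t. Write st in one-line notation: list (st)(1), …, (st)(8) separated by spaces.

(st)(x) = t(s(x)). Computing each image: t(s(1)) = t(6) = 8, t(s(2)) = t(7) = 5, t(s(3)) = t(5) = 1, t(s(4)) = t(4) = 3, t(s(5)) = t(8) = 2, t(s(6)) = t(2) = 7, t(s(7)) = t(3) = 4, t(s(8)) = t(1) = 6.
Hence st = [8 5 1 3 2 7 4 6].

8 5 1 3 2 7 4 6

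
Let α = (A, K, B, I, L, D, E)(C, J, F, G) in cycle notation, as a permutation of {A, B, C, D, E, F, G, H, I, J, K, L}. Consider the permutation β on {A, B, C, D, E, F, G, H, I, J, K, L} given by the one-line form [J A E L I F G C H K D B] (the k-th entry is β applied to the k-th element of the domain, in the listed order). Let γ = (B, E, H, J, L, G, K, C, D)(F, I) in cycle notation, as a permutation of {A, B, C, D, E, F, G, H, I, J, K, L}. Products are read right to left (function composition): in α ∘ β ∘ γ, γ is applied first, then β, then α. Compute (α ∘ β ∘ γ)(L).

C

Apply the permutations in order: γ(L) = G, then β(G) = G, then α(G) = C. So (α ∘ β ∘ γ)(L) = C.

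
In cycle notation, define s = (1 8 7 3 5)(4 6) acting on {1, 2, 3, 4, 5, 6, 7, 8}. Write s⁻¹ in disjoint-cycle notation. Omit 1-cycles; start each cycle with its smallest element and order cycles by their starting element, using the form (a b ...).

Inverting a permutation written in cycle notation just reverses the order within every cycle.
Reversing each cycle of s and rotating so the smallest element leads gives (1 5 3 7 8)(4 6).

(1 5 3 7 8)(4 6)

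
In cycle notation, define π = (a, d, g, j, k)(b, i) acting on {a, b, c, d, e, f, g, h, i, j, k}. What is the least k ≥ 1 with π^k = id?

10

The disjoint cycles have lengths 5, 2, 1, 1, 1, 1.
Since disjoint cycles commute, ord(π) = lcm(5, 2) = 10.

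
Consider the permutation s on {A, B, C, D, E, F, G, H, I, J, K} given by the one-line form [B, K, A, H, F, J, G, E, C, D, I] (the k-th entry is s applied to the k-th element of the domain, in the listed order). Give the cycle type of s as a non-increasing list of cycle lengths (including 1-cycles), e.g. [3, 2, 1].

[5, 5, 1]

The disjoint cycles are (A, B, K, I, C)(D, H, E, F, J)(G), with lengths 5, 5, 1 in non-increasing order.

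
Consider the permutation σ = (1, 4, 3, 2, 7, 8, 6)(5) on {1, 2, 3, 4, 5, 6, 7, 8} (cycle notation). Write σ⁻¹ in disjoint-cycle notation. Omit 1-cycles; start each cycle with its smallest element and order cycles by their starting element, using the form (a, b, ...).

The inverse reverses each cycle.
After reversing and putting each cycle's least element first, σ⁻¹ = (1, 6, 8, 7, 2, 3, 4).

(1, 6, 8, 7, 2, 3, 4)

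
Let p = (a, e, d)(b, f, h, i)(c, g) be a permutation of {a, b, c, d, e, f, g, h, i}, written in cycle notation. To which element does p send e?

d

e appears in (a, e, d); the next entry (wrapping around) is d.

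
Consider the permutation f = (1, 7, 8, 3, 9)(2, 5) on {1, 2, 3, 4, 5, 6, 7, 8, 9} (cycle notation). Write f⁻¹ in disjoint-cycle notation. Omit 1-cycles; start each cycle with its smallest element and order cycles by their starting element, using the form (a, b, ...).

The inverse reverses each cycle.
After reversing and putting each cycle's least element first, f⁻¹ = (1, 9, 3, 8, 7)(2, 5).

(1, 9, 3, 8, 7)(2, 5)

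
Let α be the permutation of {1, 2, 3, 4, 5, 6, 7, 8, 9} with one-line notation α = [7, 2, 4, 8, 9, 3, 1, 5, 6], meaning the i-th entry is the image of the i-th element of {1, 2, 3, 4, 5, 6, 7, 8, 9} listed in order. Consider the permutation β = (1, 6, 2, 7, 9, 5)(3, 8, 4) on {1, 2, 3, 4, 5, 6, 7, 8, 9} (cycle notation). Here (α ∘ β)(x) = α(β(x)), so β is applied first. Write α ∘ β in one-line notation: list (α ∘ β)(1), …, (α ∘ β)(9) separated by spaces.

(α ∘ β)(x) = α(β(x)). Computing each image: α(β(1)) = α(6) = 3, α(β(2)) = α(7) = 1, α(β(3)) = α(8) = 5, α(β(4)) = α(3) = 4, α(β(5)) = α(1) = 7, α(β(6)) = α(2) = 2, α(β(7)) = α(9) = 6, α(β(8)) = α(4) = 8, α(β(9)) = α(5) = 9.
Hence α ∘ β = [3 1 5 4 7 2 6 8 9].

3 1 5 4 7 2 6 8 9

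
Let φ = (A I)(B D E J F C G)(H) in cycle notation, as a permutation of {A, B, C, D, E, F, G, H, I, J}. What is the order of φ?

14

The disjoint cycles have lengths 7, 2, 1.
The order is lcm(7, 2) = 14.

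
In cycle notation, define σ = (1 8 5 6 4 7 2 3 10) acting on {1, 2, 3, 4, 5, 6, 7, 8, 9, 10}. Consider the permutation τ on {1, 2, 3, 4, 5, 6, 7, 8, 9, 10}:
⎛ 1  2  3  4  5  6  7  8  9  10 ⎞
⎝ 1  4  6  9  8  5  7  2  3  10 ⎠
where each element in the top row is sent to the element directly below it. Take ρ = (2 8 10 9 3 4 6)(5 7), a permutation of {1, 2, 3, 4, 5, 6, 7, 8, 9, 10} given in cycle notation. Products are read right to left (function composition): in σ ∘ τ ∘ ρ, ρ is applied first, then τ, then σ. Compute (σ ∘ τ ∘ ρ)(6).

Chase 6: ρ(6) = 2; τ(2) = 4; σ(4) = 7. Hence (σ ∘ τ ∘ ρ)(6) = 7.

7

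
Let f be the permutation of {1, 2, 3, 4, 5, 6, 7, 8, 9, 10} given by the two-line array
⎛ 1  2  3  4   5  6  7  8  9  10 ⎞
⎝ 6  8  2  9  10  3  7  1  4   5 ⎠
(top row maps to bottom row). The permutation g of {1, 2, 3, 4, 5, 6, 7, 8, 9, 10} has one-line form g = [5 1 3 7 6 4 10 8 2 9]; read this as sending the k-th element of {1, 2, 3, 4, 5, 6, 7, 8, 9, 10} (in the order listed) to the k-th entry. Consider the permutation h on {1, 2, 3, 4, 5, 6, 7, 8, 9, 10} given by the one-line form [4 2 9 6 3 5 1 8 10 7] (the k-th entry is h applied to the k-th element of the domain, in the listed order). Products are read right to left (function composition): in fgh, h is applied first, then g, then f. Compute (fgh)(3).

8

(fgh)(3) = f(g(h(3))). h(3) = 9, then g(9) = 2, then f(2) = 8, so the result is 8.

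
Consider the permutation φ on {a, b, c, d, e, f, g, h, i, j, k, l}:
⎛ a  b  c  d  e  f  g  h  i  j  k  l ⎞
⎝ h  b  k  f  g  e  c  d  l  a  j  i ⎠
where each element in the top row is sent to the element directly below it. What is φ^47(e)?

Tracing e → g → … returns to e after 9 steps, so e lies in a 9-cycle (a h d f e g c k j).
Since the cycle has length 9, φ^47 acts on it the same as φ^2 (47 mod 9 = 2).
Stepping 2 places around the cycle: e → g → c.

c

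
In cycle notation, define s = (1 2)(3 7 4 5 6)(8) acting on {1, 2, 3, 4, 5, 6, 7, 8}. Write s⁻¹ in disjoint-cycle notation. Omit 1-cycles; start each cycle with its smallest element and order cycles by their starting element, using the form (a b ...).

(1 2)(3 6 5 4 7)

The inverse reverses each cycle.
Reversing each cycle of s and rotating so the smallest element leads gives (1 2)(3 6 5 4 7).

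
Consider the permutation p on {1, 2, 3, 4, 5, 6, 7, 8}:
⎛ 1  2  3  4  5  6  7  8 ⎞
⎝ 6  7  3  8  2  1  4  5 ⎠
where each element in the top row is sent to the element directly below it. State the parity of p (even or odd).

In disjoint-cycle form the cycle lengths are 5, 2, 1.
A cycle is odd iff its length is even; p has 1 even-length cycle, so sgn(p) = (−1)^1 and p is odd.

odd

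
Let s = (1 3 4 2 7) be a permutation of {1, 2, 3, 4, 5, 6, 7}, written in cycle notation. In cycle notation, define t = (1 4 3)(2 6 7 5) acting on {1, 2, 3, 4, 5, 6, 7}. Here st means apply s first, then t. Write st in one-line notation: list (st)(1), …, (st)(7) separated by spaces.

(st)(x) = t(s(x)). Computing each image: t(s(1)) = t(3) = 1, t(s(2)) = t(7) = 5, t(s(3)) = t(4) = 3, t(s(4)) = t(2) = 6, t(s(5)) = t(5) = 2, t(s(6)) = t(6) = 7, t(s(7)) = t(1) = 4.
Hence st = [1 5 3 6 2 7 4].

1 5 3 6 2 7 4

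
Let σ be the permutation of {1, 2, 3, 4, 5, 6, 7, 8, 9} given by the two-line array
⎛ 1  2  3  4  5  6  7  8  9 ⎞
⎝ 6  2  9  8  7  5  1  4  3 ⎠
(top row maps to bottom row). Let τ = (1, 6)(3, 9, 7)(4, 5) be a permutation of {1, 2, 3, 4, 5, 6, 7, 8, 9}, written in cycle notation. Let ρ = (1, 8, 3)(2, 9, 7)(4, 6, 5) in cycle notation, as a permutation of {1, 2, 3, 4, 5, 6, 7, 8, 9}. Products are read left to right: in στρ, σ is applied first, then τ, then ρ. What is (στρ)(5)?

1

Chase 5: σ(5) = 7; τ(7) = 3; ρ(3) = 1. Hence (στρ)(5) = 1.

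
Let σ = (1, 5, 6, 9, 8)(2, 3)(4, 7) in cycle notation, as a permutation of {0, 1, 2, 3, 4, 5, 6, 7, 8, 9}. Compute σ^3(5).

8

5 lies in the 5-cycle (1, 5, 6, 9, 8).
Advancing 3 steps from 5: 5 → 6 → 9 → 8.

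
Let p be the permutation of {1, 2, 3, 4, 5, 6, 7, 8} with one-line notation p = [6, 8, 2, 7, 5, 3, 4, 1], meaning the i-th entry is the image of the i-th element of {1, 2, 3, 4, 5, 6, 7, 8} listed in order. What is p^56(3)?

Tracing 3 → 2 → … returns to 3 after 5 steps, so 3 lies in a 5-cycle (1, 6, 3, 2, 8).
Since the cycle has length 5, p^56 acts on it the same as p^1 (56 mod 5 = 1).
Stepping 1 place around the cycle: 3 → 2.

2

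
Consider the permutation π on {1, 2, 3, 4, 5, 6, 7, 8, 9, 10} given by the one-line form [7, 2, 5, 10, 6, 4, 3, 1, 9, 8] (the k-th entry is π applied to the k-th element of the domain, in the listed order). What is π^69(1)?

Tracing 1 → 7 → … returns to 1 after 8 steps, so 1 lies in an 8-cycle (1, 7, 3, 5, 6, 4, 10, 8).
On an 8-cycle, π^8 is the identity, so π^69 = π^5 there (69 ≡ 5 mod 8).
Stepping 5 places around the cycle: 1 → 7 → 3 → 5 → 6 → 4.

4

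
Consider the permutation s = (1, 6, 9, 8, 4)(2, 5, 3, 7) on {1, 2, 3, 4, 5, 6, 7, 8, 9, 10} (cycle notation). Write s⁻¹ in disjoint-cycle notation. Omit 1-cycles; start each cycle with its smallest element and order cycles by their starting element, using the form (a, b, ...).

The inverse reverses each cycle.
Reversing each cycle of s and rotating so the smallest element leads gives (1, 4, 8, 9, 6)(2, 7, 3, 5).

(1, 4, 8, 9, 6)(2, 7, 3, 5)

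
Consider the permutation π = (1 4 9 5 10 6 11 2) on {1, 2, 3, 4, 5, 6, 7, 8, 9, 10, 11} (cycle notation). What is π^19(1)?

1 lies in the 8-cycle (1 4 9 5 10 6 11 2).
Powers repeat with period 8 on this cycle, and 19 mod 8 = 3, so π^19(1) = π^3(1).
Stepping 3 places around the cycle: 1 → 4 → 9 → 5.

5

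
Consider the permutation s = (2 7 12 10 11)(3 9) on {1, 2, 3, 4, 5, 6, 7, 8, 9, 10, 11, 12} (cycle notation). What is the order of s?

The cycle type of s is (5, 2, 1, 1, 1, 1, 1).
The order is lcm(5, 2) = 10.

10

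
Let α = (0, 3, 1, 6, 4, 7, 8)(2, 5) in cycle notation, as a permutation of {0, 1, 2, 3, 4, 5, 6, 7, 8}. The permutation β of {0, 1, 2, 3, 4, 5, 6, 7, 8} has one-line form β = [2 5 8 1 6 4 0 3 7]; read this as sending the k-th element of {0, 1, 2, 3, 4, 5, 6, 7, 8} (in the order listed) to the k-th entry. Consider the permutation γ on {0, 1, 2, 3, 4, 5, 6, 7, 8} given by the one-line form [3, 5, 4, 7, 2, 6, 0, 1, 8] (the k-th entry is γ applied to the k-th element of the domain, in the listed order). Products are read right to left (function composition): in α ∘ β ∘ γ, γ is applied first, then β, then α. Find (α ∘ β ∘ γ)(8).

8

Chase 8: γ(8) = 8; β(8) = 7; α(7) = 8. Hence (α ∘ β ∘ γ)(8) = 8.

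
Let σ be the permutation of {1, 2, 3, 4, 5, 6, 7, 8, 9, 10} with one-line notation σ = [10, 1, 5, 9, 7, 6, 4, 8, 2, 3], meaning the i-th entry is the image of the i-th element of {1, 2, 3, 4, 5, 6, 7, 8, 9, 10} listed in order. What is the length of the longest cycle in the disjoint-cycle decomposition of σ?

8

Decomposing into disjoint cycles gives (1 10 3 5 7 4 9 2); the longest has length 8.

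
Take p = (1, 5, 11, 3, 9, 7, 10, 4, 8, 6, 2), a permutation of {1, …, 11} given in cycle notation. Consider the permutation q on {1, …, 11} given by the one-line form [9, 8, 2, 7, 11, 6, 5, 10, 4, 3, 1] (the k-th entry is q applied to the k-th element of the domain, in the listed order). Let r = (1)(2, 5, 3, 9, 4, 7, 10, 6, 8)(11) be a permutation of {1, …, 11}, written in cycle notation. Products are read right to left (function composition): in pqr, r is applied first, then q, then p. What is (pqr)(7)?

Chase 7: r(7) = 10; q(10) = 3; p(3) = 9. Hence (pqr)(7) = 9.

9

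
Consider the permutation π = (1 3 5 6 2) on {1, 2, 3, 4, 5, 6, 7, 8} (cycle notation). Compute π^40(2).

2 lies in the 5-cycle (1 3 5 6 2).
Powers repeat with period 5 on this cycle, and 40 mod 5 = 0, so π^40(2) = π^0(2).
So π^40(2) = 2.

2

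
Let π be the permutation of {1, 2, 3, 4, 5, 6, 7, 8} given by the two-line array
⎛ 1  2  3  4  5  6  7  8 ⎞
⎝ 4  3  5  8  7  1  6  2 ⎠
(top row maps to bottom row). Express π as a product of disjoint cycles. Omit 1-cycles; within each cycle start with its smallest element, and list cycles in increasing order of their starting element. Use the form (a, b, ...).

(1, 4, 8, 2, 3, 5, 7, 6)

Iterating π from 1 gives 1 → 4 → 8 → 2 → 3 → 5 → 7 → 6 → 1; that is the 8-cycle (1, 4, 8, 2, 3, 5, 7, 6).
Continuing from each remaining unvisited element yields (1, 4, 8, 2, 3, 5, 7, 6).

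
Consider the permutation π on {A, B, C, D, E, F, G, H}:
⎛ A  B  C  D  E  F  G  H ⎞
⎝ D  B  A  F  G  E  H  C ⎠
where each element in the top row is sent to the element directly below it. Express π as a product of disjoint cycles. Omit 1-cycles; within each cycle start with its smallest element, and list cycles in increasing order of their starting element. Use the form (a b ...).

Start at A and follow images: A → D → F → E → G → H → C → A, giving the cycle (A D F E G H C).
Repeating from the next unused element and collecting all non-trivial cycles gives (A D F E G H C).

(A D F E G H C)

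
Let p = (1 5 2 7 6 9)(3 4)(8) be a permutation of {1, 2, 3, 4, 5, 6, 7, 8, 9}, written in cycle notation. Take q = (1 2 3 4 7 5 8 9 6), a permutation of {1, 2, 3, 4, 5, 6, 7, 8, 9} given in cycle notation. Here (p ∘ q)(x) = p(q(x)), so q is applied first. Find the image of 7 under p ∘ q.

2

q(7) = 5, then p(5) = 2; composing gives (p ∘ q)(7) = 2.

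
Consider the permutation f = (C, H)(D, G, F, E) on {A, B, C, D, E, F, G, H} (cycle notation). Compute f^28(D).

D lies in the 4-cycle (D, G, F, E).
On a 4-cycle, f^4 is the identity, so f^28 = f^0 there (28 ≡ 0 mod 4).
So f^28(D) = D.

D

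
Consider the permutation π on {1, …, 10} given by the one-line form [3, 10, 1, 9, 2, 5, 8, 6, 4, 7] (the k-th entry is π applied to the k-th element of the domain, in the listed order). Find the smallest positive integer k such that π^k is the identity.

6

Decomposing into disjoint cycles gives cycle lengths 6, 2, 2.
Since disjoint cycles commute, ord(π) = lcm(6, 2, 2) = 6.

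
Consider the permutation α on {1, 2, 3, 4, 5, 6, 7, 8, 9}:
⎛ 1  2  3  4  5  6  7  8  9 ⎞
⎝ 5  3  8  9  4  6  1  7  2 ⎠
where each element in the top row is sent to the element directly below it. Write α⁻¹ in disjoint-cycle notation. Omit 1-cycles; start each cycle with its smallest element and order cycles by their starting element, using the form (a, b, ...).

First write α in disjoint cycles: (1, 5, 4, 9, 2, 3, 8, 7).
The inverse reverses every cycle; in canonical form, α⁻¹ = (1, 7, 8, 3, 2, 9, 4, 5).

(1, 7, 8, 3, 2, 9, 4, 5)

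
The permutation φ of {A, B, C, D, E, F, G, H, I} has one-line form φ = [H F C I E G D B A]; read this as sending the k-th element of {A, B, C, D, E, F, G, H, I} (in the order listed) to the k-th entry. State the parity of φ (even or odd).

In disjoint-cycle form the cycle lengths are 7, 1, 1.
A cycle is odd iff its length is even; φ has 0 even-length cycles, so sgn(φ) = (−1)^0 and φ is even.

even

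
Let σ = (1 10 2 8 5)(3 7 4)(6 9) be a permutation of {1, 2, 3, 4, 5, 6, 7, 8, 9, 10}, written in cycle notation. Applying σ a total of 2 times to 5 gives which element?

5 lies in the 5-cycle (1 10 2 8 5).
Stepping 2 places around the cycle: 5 → 1 → 10.

10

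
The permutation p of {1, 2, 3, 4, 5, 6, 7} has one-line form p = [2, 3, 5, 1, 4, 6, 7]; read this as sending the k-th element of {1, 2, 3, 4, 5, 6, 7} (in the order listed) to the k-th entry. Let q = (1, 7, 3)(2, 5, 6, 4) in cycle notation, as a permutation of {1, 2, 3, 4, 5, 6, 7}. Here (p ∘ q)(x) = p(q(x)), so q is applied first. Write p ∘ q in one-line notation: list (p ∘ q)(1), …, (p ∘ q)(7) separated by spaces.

(p ∘ q)(x) = p(q(x)). Computing each image: p(q(1)) = p(7) = 7, p(q(2)) = p(5) = 4, p(q(3)) = p(1) = 2, p(q(4)) = p(2) = 3, p(q(5)) = p(6) = 6, p(q(6)) = p(4) = 1, p(q(7)) = p(3) = 5.
Hence p ∘ q = [7 4 2 3 6 1 5].

7 4 2 3 6 1 5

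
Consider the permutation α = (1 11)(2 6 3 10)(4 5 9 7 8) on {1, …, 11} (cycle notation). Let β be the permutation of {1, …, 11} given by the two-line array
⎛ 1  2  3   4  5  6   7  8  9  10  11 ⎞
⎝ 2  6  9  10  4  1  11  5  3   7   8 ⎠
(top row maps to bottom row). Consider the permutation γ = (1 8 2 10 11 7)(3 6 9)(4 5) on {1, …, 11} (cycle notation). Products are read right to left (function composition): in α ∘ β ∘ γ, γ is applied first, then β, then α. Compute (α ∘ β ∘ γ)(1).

Apply the permutations in order: γ(1) = 8, then β(8) = 5, then α(5) = 9. So (α ∘ β ∘ γ)(1) = 9.

9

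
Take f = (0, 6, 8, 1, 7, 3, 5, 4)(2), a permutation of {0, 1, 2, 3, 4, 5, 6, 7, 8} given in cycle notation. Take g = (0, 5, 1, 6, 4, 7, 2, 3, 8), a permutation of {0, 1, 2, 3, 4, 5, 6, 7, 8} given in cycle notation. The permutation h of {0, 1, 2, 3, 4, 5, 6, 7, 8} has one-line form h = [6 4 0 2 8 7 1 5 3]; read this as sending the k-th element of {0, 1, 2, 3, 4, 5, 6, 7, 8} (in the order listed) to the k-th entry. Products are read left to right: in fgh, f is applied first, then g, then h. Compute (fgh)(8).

Apply the permutations in order: f(8) = 1, then g(1) = 6, then h(6) = 1. So (fgh)(8) = 1.

1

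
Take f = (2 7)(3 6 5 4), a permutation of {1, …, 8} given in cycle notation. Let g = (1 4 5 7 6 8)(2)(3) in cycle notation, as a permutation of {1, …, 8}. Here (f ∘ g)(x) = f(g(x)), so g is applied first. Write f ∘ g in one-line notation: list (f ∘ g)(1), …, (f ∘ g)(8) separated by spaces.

3 7 6 4 2 8 5 1

(f ∘ g)(x) = f(g(x)). Computing each image: f(g(1)) = f(4) = 3, f(g(2)) = f(2) = 7, f(g(3)) = f(3) = 6, f(g(4)) = f(5) = 4, f(g(5)) = f(7) = 2, f(g(6)) = f(8) = 8, f(g(7)) = f(6) = 5, f(g(8)) = f(1) = 1.
Hence f ∘ g = [3 7 6 4 2 8 5 1].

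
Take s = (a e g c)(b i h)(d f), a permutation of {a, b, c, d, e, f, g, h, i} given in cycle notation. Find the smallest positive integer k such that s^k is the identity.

12

The cycle type of s is (4, 3, 2).
The order of s is the least common multiple of its cycle lengths: lcm(4, 3, 2) = 12.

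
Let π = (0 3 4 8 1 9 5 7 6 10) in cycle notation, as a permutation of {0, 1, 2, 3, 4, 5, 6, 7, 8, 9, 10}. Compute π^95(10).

1

10 lies in the 10-cycle (0 3 4 8 1 9 5 7 6 10).
On a 10-cycle, π^10 is the identity, so π^95 = π^5 there (95 ≡ 5 mod 10).
Advancing 5 steps from 10: 10 → 0 → 3 → 4 → 8 → 1.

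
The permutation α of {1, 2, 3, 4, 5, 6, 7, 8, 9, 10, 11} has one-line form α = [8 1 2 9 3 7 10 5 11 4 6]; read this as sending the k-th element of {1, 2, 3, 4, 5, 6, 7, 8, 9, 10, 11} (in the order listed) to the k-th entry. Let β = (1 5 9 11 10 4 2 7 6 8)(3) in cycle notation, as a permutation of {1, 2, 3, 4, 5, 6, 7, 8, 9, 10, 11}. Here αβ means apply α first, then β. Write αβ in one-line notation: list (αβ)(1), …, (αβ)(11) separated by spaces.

(αβ)(x) = β(α(x)). Computing each image: β(α(1)) = β(8) = 1, β(α(2)) = β(1) = 5, β(α(3)) = β(2) = 7, β(α(4)) = β(9) = 11, β(α(5)) = β(3) = 3, β(α(6)) = β(7) = 6, β(α(7)) = β(10) = 4, β(α(8)) = β(5) = 9, β(α(9)) = β(11) = 10, β(α(10)) = β(4) = 2, β(α(11)) = β(6) = 8.
Hence αβ = [1 5 7 11 3 6 4 9 10 2 8].

1 5 7 11 3 6 4 9 10 2 8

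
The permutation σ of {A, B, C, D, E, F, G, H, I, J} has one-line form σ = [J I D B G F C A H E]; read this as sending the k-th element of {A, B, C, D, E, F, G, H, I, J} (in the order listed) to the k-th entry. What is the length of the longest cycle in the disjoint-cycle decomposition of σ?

Decomposing into disjoint cycles gives (A J E G C D B I H); the longest has length 9.

9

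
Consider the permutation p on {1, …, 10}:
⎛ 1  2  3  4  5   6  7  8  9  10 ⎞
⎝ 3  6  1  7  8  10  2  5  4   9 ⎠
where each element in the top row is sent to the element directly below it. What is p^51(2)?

Tracing 2 → 6 → … returns to 2 after 6 steps, so 2 lies in a 6-cycle (2, 6, 10, 9, 4, 7).
On a 6-cycle, p^6 is the identity, so p^51 = p^3 there (51 ≡ 3 mod 6).
Stepping 3 places around the cycle: 2 → 6 → 10 → 9.

9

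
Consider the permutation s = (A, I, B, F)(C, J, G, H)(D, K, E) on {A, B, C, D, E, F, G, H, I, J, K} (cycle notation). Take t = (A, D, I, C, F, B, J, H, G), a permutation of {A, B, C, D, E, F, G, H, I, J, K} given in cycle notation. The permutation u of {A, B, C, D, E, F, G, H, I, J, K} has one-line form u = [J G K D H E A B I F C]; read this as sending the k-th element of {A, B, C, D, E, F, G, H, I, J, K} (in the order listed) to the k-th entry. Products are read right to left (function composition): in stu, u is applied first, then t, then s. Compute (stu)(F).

D

(stu)(F) = s(t(u(F))). u(F) = E, then t(E) = E, then s(E) = D, so the result is D.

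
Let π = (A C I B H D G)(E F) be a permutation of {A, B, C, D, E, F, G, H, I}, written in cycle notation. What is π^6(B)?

I

B lies in the 7-cycle (A C I B H D G).
Advancing 6 steps from B: B → H → D → G → A → C → I.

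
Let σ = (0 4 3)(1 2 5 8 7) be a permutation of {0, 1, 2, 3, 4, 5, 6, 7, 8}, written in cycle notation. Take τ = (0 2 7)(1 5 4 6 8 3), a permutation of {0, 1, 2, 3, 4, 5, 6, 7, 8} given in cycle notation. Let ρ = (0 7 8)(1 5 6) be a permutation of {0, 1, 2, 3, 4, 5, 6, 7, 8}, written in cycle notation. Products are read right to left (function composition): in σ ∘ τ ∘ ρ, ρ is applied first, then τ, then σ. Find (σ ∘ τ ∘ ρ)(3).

2

Apply the permutations in order: ρ(3) = 3, then τ(3) = 1, then σ(1) = 2. So (σ ∘ τ ∘ ρ)(3) = 2.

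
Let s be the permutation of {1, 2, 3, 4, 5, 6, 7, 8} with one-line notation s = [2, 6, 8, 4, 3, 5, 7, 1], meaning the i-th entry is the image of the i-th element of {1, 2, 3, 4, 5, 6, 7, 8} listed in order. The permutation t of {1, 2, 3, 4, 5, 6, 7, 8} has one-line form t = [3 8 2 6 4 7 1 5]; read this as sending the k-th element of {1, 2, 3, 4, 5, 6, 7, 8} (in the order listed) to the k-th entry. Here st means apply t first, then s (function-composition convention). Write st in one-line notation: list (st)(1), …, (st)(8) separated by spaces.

(st)(x) = s(t(x)). Computing each image: s(t(1)) = s(3) = 8, s(t(2)) = s(8) = 1, s(t(3)) = s(2) = 6, s(t(4)) = s(6) = 5, s(t(5)) = s(4) = 4, s(t(6)) = s(7) = 7, s(t(7)) = s(1) = 2, s(t(8)) = s(5) = 3.
Hence st = [8 1 6 5 4 7 2 3].

8 1 6 5 4 7 2 3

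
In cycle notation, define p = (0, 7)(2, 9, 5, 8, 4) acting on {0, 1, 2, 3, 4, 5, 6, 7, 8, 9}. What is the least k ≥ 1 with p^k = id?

10

The disjoint cycles have lengths 5, 2, 1, 1, 1.
The order is lcm(5, 2) = 10.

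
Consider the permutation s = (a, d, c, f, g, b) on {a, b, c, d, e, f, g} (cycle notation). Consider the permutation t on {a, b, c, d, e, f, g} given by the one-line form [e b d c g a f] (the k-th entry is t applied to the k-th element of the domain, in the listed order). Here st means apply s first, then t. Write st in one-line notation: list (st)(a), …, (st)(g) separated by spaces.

c e a d g f b

For each element, apply s then t: a → d → c; b → a → e; c → f → a; d → c → d; e → e → g; f → g → f; g → b → b.
Collecting the images, st = [c e a d g f b].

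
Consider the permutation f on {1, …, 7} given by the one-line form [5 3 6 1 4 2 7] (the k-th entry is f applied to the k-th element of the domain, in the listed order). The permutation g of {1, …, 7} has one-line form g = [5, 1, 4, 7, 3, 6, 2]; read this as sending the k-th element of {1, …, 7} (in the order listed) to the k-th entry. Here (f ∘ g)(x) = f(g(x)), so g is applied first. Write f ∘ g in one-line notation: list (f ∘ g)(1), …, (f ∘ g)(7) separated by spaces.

For each element, apply g then f: 1 → 5 → 4; 2 → 1 → 5; 3 → 4 → 1; 4 → 7 → 7; 5 → 3 → 6; 6 → 6 → 2; 7 → 2 → 3.
So f ∘ g in one-line form is 4 5 1 7 6 2 3.

4 5 1 7 6 2 3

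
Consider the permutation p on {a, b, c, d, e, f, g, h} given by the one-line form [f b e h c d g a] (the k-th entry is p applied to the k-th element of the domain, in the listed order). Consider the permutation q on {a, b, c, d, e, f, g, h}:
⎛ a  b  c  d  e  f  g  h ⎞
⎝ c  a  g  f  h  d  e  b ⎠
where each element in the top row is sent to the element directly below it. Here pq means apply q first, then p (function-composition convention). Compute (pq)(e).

q(e) = h, then p(h) = a; composing gives (pq)(e) = a.

a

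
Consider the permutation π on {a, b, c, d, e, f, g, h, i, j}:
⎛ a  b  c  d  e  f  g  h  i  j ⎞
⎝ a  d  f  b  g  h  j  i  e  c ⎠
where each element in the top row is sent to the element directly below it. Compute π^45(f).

e

Tracing f → h → … returns to f after 7 steps, so f lies in a 7-cycle (c f h i e g j).
Powers repeat with period 7 on this cycle, and 45 mod 7 = 3, so π^45(f) = π^3(f).
Advancing 3 steps from f: f → h → i → e.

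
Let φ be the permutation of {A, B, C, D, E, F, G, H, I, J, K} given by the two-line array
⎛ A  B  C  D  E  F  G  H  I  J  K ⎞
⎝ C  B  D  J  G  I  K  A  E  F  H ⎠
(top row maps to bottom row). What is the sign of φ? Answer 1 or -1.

In disjoint-cycle form the cycle lengths are 10, 1.
A cycle is odd iff its length is even; φ has 1 even-length cycle, so sgn(φ) = (−1)^1 and φ is odd.

-1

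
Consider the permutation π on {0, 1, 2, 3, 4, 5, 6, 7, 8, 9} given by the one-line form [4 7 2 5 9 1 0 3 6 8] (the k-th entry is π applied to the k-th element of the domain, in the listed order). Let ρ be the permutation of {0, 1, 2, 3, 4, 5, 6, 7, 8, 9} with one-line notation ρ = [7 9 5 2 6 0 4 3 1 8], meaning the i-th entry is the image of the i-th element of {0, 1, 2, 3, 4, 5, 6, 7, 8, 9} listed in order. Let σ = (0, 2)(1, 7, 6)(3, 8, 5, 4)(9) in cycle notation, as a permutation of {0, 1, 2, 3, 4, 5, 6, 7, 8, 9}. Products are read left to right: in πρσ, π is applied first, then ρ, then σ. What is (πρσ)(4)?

Apply the permutations in order: π(4) = 9, then ρ(9) = 8, then σ(8) = 5. So (πρσ)(4) = 5.

5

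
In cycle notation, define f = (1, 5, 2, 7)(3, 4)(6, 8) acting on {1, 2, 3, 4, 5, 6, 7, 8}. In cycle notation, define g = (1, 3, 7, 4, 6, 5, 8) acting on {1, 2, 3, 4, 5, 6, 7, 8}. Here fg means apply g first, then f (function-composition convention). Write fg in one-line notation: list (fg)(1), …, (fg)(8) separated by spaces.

4 7 1 8 6 2 3 5

Chase each element through g then f: 1 → 3 → 4; 2 → 2 → 7; 3 → 7 → 1; 4 → 6 → 8; 5 → 8 → 6; 6 → 5 → 2; 7 → 4 → 3; 8 → 1 → 5.
So fg in one-line form is 4 7 1 8 6 2 3 5.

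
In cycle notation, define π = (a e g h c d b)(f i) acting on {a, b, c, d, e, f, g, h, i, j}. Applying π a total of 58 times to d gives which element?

a

d lies in the 7-cycle (a e g h c d b).
On a 7-cycle, π^7 is the identity, so π^58 = π^2 there (58 ≡ 2 mod 7).
Advancing 2 steps from d: d → b → a.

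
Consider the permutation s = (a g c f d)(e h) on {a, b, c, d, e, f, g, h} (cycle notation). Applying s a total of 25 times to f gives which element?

f

f lies in the 5-cycle (a g c f d).
Since the cycle has length 5, s^25 acts on it the same as s^0 (25 mod 5 = 0).
So s^25(f) = f.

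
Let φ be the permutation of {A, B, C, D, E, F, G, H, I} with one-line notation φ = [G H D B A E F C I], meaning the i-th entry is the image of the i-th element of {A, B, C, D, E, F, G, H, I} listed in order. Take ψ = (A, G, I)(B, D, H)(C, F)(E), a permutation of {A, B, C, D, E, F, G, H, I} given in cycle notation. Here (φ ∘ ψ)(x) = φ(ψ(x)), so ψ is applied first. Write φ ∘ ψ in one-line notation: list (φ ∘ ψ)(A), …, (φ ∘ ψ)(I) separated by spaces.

Chase each element through ψ then φ: A → G → F; B → D → B; C → F → E; D → H → C; E → E → A; F → C → D; G → I → I; H → B → H; I → A → G.
So φ ∘ ψ in one-line form is F B E C A D I H G.

F B E C A D I H G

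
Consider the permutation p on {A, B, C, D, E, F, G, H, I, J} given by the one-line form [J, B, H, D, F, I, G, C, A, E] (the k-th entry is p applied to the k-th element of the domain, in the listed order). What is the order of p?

Decomposing into disjoint cycles gives cycle lengths 5, 2, 1, 1, 1.
Since disjoint cycles commute, ord(p) = lcm(5, 2) = 10.

10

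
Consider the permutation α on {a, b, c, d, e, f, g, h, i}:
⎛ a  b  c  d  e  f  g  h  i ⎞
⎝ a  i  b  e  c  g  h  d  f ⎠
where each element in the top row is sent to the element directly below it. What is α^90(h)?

e

Tracing h → d → … returns to h after 8 steps, so h lies in an 8-cycle (b i f g h d e c).
On an 8-cycle, α^8 is the identity, so α^90 = α^2 there (90 ≡ 2 mod 8).
Advancing 2 steps from h: h → d → e.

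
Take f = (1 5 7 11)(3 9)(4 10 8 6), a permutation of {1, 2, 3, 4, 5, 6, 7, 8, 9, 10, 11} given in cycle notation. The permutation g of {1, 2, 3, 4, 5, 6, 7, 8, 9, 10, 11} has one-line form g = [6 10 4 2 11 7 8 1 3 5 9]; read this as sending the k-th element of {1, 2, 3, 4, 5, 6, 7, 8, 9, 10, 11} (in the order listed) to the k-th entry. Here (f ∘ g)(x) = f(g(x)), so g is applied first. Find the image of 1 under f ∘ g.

First apply g: g(1) = 6, then f(6) = 4. Thus (f ∘ g)(1) = 4.

4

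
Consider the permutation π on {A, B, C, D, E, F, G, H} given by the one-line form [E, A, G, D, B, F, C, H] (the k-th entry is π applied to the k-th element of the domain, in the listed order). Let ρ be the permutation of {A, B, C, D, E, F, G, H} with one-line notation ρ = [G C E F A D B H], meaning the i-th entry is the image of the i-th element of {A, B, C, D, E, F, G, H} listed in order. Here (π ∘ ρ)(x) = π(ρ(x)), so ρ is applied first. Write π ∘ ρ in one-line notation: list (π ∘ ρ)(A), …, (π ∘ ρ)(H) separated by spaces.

(π ∘ ρ)(x) = π(ρ(x)). Computing each image: π(ρ(A)) = π(G) = C, π(ρ(B)) = π(C) = G, π(ρ(C)) = π(E) = B, π(ρ(D)) = π(F) = F, π(ρ(E)) = π(A) = E, π(ρ(F)) = π(D) = D, π(ρ(G)) = π(B) = A, π(ρ(H)) = π(H) = H.
Hence π ∘ ρ = [C G B F E D A H].

C G B F E D A H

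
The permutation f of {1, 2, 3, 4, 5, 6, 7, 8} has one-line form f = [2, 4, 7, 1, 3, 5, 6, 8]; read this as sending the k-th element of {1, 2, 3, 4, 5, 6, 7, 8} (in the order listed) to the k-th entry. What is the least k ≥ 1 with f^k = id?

Writing f as disjoint cycles, the cycle lengths are 4, 3, 1.
The order of f is the least common multiple of its cycle lengths: lcm(4, 3) = 12.

12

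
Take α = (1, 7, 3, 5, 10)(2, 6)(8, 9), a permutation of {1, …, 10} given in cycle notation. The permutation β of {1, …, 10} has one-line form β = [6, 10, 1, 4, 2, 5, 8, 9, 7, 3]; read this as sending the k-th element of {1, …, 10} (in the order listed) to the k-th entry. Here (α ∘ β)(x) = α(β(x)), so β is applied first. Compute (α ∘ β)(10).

(α ∘ β)(10) = α(β(10)). β(10) = 3, then α(3) = 5. So (α ∘ β)(10) = 5.

5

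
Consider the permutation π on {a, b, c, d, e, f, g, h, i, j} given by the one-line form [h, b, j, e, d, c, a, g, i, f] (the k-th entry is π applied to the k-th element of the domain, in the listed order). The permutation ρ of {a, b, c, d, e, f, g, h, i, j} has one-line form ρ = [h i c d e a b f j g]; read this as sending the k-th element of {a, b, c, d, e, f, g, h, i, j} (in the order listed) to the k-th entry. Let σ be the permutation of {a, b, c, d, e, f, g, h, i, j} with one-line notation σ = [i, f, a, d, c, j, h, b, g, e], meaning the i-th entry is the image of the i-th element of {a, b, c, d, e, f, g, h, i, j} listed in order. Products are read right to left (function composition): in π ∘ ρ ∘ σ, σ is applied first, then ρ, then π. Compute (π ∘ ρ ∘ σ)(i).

Apply the permutations in order: σ(i) = g, then ρ(g) = b, then π(b) = b. So (π ∘ ρ ∘ σ)(i) = b.

b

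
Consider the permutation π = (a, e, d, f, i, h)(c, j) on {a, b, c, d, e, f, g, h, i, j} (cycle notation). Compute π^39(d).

h

d lies in the 6-cycle (a, e, d, f, i, h).
Powers repeat with period 6 on this cycle, and 39 mod 6 = 3, so π^39(d) = π^3(d).
Stepping 3 places around the cycle: d → f → i → h.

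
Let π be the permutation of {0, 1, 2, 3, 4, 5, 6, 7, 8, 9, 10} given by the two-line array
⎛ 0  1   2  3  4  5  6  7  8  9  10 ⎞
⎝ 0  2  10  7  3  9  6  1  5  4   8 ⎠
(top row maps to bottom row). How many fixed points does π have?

2

The fixed points (elements with π(x) = x) are {0, 6}, so there are 2.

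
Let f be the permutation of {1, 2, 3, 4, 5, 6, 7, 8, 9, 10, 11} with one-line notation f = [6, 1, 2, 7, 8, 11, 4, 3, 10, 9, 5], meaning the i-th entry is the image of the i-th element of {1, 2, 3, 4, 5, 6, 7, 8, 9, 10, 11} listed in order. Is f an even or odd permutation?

In disjoint-cycle form the cycle lengths are 7, 2, 2.
A cycle of length ℓ contributes ℓ−1 transpositions, so f is a product of 6 + 1 + 1 = 8 transpositions — even.

even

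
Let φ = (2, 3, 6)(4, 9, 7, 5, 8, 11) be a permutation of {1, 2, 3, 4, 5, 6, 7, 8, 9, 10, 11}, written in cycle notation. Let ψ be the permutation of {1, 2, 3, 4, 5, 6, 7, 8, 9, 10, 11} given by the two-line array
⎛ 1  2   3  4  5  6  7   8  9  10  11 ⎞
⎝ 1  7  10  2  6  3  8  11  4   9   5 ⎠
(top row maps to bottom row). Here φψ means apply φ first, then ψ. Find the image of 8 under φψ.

First apply φ: φ(8) = 11, then ψ(11) = 5. Thus (φψ)(8) = 5.

5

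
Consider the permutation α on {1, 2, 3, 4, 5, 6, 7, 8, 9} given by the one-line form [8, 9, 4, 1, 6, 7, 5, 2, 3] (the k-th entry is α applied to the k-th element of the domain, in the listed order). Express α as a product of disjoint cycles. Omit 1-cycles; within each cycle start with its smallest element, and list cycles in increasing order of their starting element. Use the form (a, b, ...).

Start at 1 and follow images: 1 → 8 → 2 → 9 → 3 → 4 → 1, giving the cycle (1, 8, 2, 9, 3, 4).
Continuing from each remaining unvisited element yields (1, 8, 2, 9, 3, 4)(5, 6, 7).

(1, 8, 2, 9, 3, 4)(5, 6, 7)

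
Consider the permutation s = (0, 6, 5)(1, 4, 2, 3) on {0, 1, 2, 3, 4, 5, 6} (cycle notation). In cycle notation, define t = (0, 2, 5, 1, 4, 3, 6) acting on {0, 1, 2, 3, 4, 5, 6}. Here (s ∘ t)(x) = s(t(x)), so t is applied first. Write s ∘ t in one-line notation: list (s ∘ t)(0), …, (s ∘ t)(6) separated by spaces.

3 2 0 5 1 4 6

(s ∘ t)(x) = s(t(x)). Computing each image: s(t(0)) = s(2) = 3, s(t(1)) = s(4) = 2, s(t(2)) = s(5) = 0, s(t(3)) = s(6) = 5, s(t(4)) = s(3) = 1, s(t(5)) = s(1) = 4, s(t(6)) = s(0) = 6.
Hence s ∘ t = [3 2 0 5 1 4 6].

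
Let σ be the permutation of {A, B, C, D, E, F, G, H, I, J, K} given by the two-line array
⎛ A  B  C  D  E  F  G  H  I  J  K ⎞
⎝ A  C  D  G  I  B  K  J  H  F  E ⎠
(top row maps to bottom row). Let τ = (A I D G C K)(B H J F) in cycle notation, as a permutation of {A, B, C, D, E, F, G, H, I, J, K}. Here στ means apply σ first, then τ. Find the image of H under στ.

F

(στ)(H) = τ(σ(H)). σ(H) = J, then τ(J) = F. So (στ)(H) = F.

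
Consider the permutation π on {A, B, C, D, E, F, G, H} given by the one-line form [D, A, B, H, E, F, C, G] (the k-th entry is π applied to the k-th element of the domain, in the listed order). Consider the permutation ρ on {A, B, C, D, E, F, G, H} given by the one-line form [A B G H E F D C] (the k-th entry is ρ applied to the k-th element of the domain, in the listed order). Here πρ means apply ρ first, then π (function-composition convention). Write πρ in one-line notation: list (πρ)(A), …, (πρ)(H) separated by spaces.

D A C G E F H B

Chase each element through ρ then π: A → A → D; B → B → A; C → G → C; D → H → G; E → E → E; F → F → F; G → D → H; H → C → B.
So πρ in one-line form is D A C G E F H B.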